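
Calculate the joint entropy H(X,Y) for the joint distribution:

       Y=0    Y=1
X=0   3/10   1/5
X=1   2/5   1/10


H(X,Y) = -Σ p(x,y) log₂ p(x,y)
  p(0,0)=3/10: -0.3000 × log₂(0.3000) = 0.5211
  p(0,1)=1/5: -0.2000 × log₂(0.2000) = 0.4644
  p(1,0)=2/5: -0.4000 × log₂(0.4000) = 0.5288
  p(1,1)=1/10: -0.1000 × log₂(0.1000) = 0.3322
H(X,Y) = 1.8464 bits


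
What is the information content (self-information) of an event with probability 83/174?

Information content I(x) = -log₂(p(x))
I = -log₂(83/174) = -log₂(0.4770)
I = 1.0679 bits


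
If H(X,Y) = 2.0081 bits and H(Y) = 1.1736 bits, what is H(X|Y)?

Chain rule: H(X,Y) = H(X|Y) + H(Y)
H(X|Y) = H(X,Y) - H(Y) = 2.0081 - 1.1736 = 0.8345 bits


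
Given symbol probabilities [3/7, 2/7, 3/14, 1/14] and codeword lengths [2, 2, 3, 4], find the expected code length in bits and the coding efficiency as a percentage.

Average length L = Σ p_i × l_i = 2.3571 bits
Entropy H = 1.7885 bits
Efficiency η = H/L × 100% = 75.87%


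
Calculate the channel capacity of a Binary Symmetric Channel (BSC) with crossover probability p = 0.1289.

For BSC with error probability p:
C = 1 - H(p) where H(p) is binary entropy
H(0.1289) = -0.1289 × log₂(0.1289) - 0.8711 × log₂(0.8711)
H(p) = 0.5544
C = 1 - 0.5544 = 0.4456 bits/use


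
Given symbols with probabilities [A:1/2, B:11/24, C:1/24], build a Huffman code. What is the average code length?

Huffman tree construction:
Combine smallest probabilities repeatedly
Resulting codes:
  A: 0 (length 1)
  B: 11 (length 2)
  C: 10 (length 2)
Average length = Σ p(s) × length(s) = 1.5000 bits


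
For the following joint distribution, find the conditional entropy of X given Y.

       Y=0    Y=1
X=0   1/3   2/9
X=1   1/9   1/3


H(X|Y) = Σ_y p(y) H(X|Y=y)
  p(Y=0) = 4/9, H(X|Y=0) = 0.8113
  p(Y=1) = 5/9, H(X|Y=1) = 0.9710
H(X|Y) = 0.4444×0.8113 + 0.5556×0.9710 = 0.9000 bits


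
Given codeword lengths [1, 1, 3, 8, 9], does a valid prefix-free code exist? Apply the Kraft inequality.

Kraft inequality: Σ 2^(-l_i) ≤ 1 for prefix-free code
Calculating: 2^(-1) + 2^(-1) + 2^(-3) + 2^(-8) + 2^(-9)
= 0.5 + 0.5 + 0.125 + 0.00390625 + 0.001953125
= 1.1309
Since 1.1309 > 1, prefix-free code does not exist


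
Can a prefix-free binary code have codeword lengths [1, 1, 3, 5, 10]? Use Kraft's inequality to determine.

Kraft inequality: Σ 2^(-l_i) ≤ 1 for prefix-free code
Calculating: 2^(-1) + 2^(-1) + 2^(-3) + 2^(-5) + 2^(-10)
= 0.5 + 0.5 + 0.125 + 0.03125 + 0.0009765625
= 1.1572
Since 1.1572 > 1, prefix-free code does not exist


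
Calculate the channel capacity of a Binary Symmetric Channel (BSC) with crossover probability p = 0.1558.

For BSC with error probability p:
C = 1 - H(p) where H(p) is binary entropy
H(0.1558) = -0.1558 × log₂(0.1558) - 0.8442 × log₂(0.8442)
H(p) = 0.6242
C = 1 - 0.6242 = 0.3758 bits/use


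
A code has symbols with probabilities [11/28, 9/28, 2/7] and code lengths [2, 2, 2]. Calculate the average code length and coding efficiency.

Average length L = Σ p_i × l_i = 2.0000 bits
Entropy H = 1.5722 bits
Efficiency η = H/L × 100% = 78.61%


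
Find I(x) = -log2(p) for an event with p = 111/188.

Information content I(x) = -log₂(p(x))
I = -log₂(111/188) = -log₂(0.5904)
I = 0.7602 bits


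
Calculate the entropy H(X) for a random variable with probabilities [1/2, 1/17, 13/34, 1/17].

H(X) = -Σ p(x) log₂ p(x)
  -1/2 × log₂(1/2) = 0.5000
  -1/17 × log₂(1/17) = 0.2404
  -13/34 × log₂(13/34) = 0.5303
  -1/17 × log₂(1/17) = 0.2404
H(X) = 1.5112 bits


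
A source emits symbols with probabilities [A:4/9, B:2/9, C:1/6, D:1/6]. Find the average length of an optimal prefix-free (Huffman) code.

Huffman tree construction:
Combine smallest probabilities repeatedly
Resulting codes:
  A: 0 (length 1)
  B: 10 (length 2)
  C: 110 (length 3)
  D: 111 (length 3)
Average length = Σ p(s) × length(s) = 1.8889 bits


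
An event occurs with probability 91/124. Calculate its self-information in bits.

Information content I(x) = -log₂(p(x))
I = -log₂(91/124) = -log₂(0.7339)
I = 0.4464 bits


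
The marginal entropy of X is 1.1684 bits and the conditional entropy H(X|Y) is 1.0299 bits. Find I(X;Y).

I(X;Y) = H(X) - H(X|Y)
I(X;Y) = 1.1684 - 1.0299 = 0.1385 bits


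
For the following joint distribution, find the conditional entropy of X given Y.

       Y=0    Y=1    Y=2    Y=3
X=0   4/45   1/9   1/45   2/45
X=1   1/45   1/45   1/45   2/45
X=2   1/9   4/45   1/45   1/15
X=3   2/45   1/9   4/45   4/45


H(X|Y) = Σ_y p(y) H(X|Y=y)
  p(Y=0) = 4/15, H(X|Y=0) = 1.7842
  p(Y=1) = 1/3, H(X|Y=1) = 1.8256
  p(Y=2) = 7/45, H(X|Y=2) = 1.6645
  p(Y=3) = 11/45, H(X|Y=3) = 1.9363
H(X|Y) = 0.2667×1.7842 + 0.3333×1.8256 + 0.1556×1.6645 + 0.2444×1.9363 = 1.8165 bits


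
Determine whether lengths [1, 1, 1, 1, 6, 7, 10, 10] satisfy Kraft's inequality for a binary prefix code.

Kraft inequality: Σ 2^(-l_i) ≤ 1 for prefix-free code
Calculating: 2^(-1) + 2^(-1) + 2^(-1) + 2^(-1) + 2^(-6) + 2^(-7) + 2^(-10) + 2^(-10)
= 0.5 + 0.5 + 0.5 + 0.5 + 0.015625 + 0.0078125 + 0.0009765625 + 0.0009765625
= 2.0254
Since 2.0254 > 1, prefix-free code does not exist


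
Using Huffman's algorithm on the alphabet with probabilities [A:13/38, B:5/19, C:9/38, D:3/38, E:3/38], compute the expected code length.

Huffman tree construction:
Combine smallest probabilities repeatedly
Resulting codes:
  A: 11 (length 2)
  B: 10 (length 2)
  C: 01 (length 2)
  D: 000 (length 3)
  E: 001 (length 3)
Average length = Σ p(s) × length(s) = 2.1579 bits


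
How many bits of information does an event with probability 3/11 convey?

Information content I(x) = -log₂(p(x))
I = -log₂(3/11) = -log₂(0.2727)
I = 1.8745 bits


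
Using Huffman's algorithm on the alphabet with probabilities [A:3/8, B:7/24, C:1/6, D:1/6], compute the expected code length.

Huffman tree construction:
Combine smallest probabilities repeatedly
Resulting codes:
  A: 0 (length 1)
  B: 10 (length 2)
  C: 110 (length 3)
  D: 111 (length 3)
Average length = Σ p(s) × length(s) = 1.9583 bits


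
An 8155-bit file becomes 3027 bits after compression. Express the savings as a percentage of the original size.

Space savings = (1 - Compressed/Original) × 100%
= (1 - 3027/8155) × 100%
= 62.88%


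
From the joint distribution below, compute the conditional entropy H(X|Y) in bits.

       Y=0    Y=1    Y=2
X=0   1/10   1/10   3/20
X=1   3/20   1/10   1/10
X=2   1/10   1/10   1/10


H(X|Y) = Σ_y p(y) H(X|Y=y)
  p(Y=0) = 7/20, H(X|Y=0) = 1.5567
  p(Y=1) = 3/10, H(X|Y=1) = 1.5850
  p(Y=2) = 7/20, H(X|Y=2) = 1.5567
H(X|Y) = 0.3500×1.5567 + 0.3000×1.5850 + 0.3500×1.5567 = 1.5651 bits


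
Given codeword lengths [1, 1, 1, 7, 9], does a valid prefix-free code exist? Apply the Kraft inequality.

Kraft inequality: Σ 2^(-l_i) ≤ 1 for prefix-free code
Calculating: 2^(-1) + 2^(-1) + 2^(-1) + 2^(-7) + 2^(-9)
= 0.5 + 0.5 + 0.5 + 0.0078125 + 0.001953125
= 1.5098
Since 1.5098 > 1, prefix-free code does not exist


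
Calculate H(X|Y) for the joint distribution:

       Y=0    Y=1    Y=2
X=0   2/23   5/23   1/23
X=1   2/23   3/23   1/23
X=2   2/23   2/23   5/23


H(X|Y) = Σ_y p(y) H(X|Y=y)
  p(Y=0) = 6/23, H(X|Y=0) = 1.5850
  p(Y=1) = 10/23, H(X|Y=1) = 1.4855
  p(Y=2) = 7/23, H(X|Y=2) = 1.1488
H(X|Y) = 0.2609×1.5850 + 0.4348×1.4855 + 0.3043×1.1488 = 1.4090 bits


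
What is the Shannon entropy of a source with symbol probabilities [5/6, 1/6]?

H(X) = -Σ p(x) log₂ p(x)
  -5/6 × log₂(5/6) = 0.2192
  -1/6 × log₂(1/6) = 0.4308
H(X) = 0.6500 bits


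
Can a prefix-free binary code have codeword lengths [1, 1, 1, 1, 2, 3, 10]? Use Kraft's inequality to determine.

Kraft inequality: Σ 2^(-l_i) ≤ 1 for prefix-free code
Calculating: 2^(-1) + 2^(-1) + 2^(-1) + 2^(-1) + 2^(-2) + 2^(-3) + 2^(-10)
= 0.5 + 0.5 + 0.5 + 0.5 + 0.25 + 0.125 + 0.0009765625
= 2.3760
Since 2.3760 > 1, prefix-free code does not exist


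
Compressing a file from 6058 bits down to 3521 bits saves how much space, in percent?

Space savings = (1 - Compressed/Original) × 100%
= (1 - 3521/6058) × 100%
= 41.88%


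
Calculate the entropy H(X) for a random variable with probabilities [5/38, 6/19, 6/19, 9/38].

H(X) = -Σ p(x) log₂ p(x)
  -5/38 × log₂(5/38) = 0.3850
  -6/19 × log₂(6/19) = 0.5251
  -6/19 × log₂(6/19) = 0.5251
  -9/38 × log₂(9/38) = 0.4922
H(X) = 1.9275 bits


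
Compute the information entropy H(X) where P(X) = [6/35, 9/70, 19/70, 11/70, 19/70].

H(X) = -Σ p(x) log₂ p(x)
  -6/35 × log₂(6/35) = 0.4362
  -9/70 × log₂(9/70) = 0.3805
  -19/70 × log₂(19/70) = 0.5107
  -11/70 × log₂(11/70) = 0.4195
  -19/70 × log₂(19/70) = 0.5107
H(X) = 2.2575 bits


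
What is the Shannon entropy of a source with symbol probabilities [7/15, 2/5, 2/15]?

H(X) = -Σ p(x) log₂ p(x)
  -7/15 × log₂(7/15) = 0.5131
  -2/5 × log₂(2/5) = 0.5288
  -2/15 × log₂(2/15) = 0.3876
H(X) = 1.4295 bits


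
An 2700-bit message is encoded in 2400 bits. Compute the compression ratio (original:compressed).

Compression ratio = Original / Compressed
= 2700 / 2400 = 1.12:1


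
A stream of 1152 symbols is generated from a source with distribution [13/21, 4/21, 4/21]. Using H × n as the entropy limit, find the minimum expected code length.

Entropy H = 1.3397 bits/symbol
Minimum bits = H × n = 1.3397 × 1152
= 1543.29 bits


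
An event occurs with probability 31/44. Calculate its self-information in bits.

Information content I(x) = -log₂(p(x))
I = -log₂(31/44) = -log₂(0.7045)
I = 0.5052 bits


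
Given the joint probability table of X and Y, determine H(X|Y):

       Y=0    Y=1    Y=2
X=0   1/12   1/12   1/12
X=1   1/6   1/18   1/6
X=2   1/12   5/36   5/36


H(X|Y) = Σ_y p(y) H(X|Y=y)
  p(Y=0) = 1/3, H(X|Y=0) = 1.5000
  p(Y=1) = 5/18, H(X|Y=1) = 1.4855
  p(Y=2) = 7/18, H(X|Y=2) = 1.5306
H(X|Y) = 0.3333×1.5000 + 0.2778×1.4855 + 0.3889×1.5306 = 1.5079 bits


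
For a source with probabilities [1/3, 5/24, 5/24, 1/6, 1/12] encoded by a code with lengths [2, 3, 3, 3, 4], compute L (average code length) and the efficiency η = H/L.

Average length L = Σ p_i × l_i = 2.7500 bits
Entropy H = 2.2008 bits
Efficiency η = H/L × 100% = 80.03%


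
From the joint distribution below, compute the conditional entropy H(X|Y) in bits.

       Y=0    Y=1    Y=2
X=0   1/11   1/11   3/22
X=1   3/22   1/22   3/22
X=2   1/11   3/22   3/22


H(X|Y) = Σ_y p(y) H(X|Y=y)
  p(Y=0) = 7/22, H(X|Y=0) = 1.5567
  p(Y=1) = 3/11, H(X|Y=1) = 1.4591
  p(Y=2) = 9/22, H(X|Y=2) = 1.5850
H(X|Y) = 0.3182×1.5567 + 0.2727×1.4591 + 0.4091×1.5850 = 1.5416 bits


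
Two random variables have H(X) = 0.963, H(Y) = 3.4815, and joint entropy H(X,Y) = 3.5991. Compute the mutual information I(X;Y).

I(X;Y) = H(X) + H(Y) - H(X,Y)
I(X;Y) = 0.963 + 3.4815 - 3.5991 = 0.8454 bits


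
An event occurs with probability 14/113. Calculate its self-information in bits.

Information content I(x) = -log₂(p(x))
I = -log₂(14/113) = -log₂(0.1239)
I = 3.0128 bits


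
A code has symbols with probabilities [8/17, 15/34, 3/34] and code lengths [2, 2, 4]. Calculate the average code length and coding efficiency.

Average length L = Σ p_i × l_i = 2.1765 bits
Entropy H = 1.3416 bits
Efficiency η = H/L × 100% = 61.64%


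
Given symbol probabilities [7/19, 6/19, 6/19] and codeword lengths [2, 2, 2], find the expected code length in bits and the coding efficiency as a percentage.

Average length L = Σ p_i × l_i = 2.0000 bits
Entropy H = 1.5810 bits
Efficiency η = H/L × 100% = 79.05%


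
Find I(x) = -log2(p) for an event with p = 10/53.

Information content I(x) = -log₂(p(x))
I = -log₂(10/53) = -log₂(0.1887)
I = 2.4060 bits


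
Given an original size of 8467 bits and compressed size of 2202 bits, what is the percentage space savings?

Space savings = (1 - Compressed/Original) × 100%
= (1 - 2202/8467) × 100%
= 73.99%


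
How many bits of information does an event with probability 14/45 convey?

Information content I(x) = -log₂(p(x))
I = -log₂(14/45) = -log₂(0.3111)
I = 1.6845 bits


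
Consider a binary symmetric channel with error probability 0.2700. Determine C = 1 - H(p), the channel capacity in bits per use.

For BSC with error probability p:
C = 1 - H(p) where H(p) is binary entropy
H(0.2700) = -0.2700 × log₂(0.2700) - 0.7300 × log₂(0.7300)
H(p) = 0.8415
C = 1 - 0.8415 = 0.1585 bits/use


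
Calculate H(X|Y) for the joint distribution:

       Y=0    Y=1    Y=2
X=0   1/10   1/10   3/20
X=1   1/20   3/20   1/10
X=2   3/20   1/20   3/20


H(X|Y) = Σ_y p(y) H(X|Y=y)
  p(Y=0) = 3/10, H(X|Y=0) = 1.4591
  p(Y=1) = 3/10, H(X|Y=1) = 1.4591
  p(Y=2) = 2/5, H(X|Y=2) = 1.5613
H(X|Y) = 0.3000×1.4591 + 0.3000×1.4591 + 0.4000×1.5613 = 1.5000 bits


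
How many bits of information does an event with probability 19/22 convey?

Information content I(x) = -log₂(p(x))
I = -log₂(19/22) = -log₂(0.8636)
I = 0.2115 bits


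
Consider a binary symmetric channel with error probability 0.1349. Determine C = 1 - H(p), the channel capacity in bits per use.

For BSC with error probability p:
C = 1 - H(p) where H(p) is binary entropy
H(0.1349) = -0.1349 × log₂(0.1349) - 0.8651 × log₂(0.8651)
H(p) = 0.5707
C = 1 - 0.5707 = 0.4293 bits/use


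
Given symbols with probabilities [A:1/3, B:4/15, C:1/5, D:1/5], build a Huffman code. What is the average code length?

Huffman tree construction:
Combine smallest probabilities repeatedly
Resulting codes:
  A: 11 (length 2)
  B: 10 (length 2)
  C: 00 (length 2)
  D: 01 (length 2)
Average length = Σ p(s) × length(s) = 2.0000 bits


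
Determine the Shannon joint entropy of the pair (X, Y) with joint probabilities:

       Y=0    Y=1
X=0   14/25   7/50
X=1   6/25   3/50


H(X,Y) = -Σ p(x,y) log₂ p(x,y)
  p(0,0)=14/25: -0.5600 × log₂(0.5600) = 0.4684
  p(0,1)=7/50: -0.1400 × log₂(0.1400) = 0.3971
  p(1,0)=6/25: -0.2400 × log₂(0.2400) = 0.4941
  p(1,1)=3/50: -0.0600 × log₂(0.0600) = 0.2435
H(X,Y) = 1.6032 bits


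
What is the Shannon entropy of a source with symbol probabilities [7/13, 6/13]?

H(X) = -Σ p(x) log₂ p(x)
  -7/13 × log₂(7/13) = 0.4809
  -6/13 × log₂(6/13) = 0.5148
H(X) = 0.9957 bits


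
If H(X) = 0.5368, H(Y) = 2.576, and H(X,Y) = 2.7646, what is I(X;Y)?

I(X;Y) = H(X) + H(Y) - H(X,Y)
I(X;Y) = 0.5368 + 2.576 - 2.7646 = 0.3482 bits


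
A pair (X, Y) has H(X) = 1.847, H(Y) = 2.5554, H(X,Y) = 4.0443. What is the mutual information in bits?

I(X;Y) = H(X) + H(Y) - H(X,Y)
I(X;Y) = 1.847 + 2.5554 - 4.0443 = 0.3581 bits


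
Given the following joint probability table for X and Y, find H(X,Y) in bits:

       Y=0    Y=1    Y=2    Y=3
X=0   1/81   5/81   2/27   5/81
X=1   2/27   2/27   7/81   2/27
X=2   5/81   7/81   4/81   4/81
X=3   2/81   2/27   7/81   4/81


H(X,Y) = -Σ p(x,y) log₂ p(x,y)
  p(0,0)=1/81: -0.0123 × log₂(0.0123) = 0.0783
  p(0,1)=5/81: -0.0617 × log₂(0.0617) = 0.2480
  p(0,2)=2/27: -0.0741 × log₂(0.0741) = 0.2781
  p(0,3)=5/81: -0.0617 × log₂(0.0617) = 0.2480
  p(1,0)=2/27: -0.0741 × log₂(0.0741) = 0.2781
  p(1,1)=2/27: -0.0741 × log₂(0.0741) = 0.2781
  p(1,2)=7/81: -0.0864 × log₂(0.0864) = 0.3053
  p(1,3)=2/27: -0.0741 × log₂(0.0741) = 0.2781
  p(2,0)=5/81: -0.0617 × log₂(0.0617) = 0.2480
  p(2,1)=7/81: -0.0864 × log₂(0.0864) = 0.3053
  p(2,2)=4/81: -0.0494 × log₂(0.0494) = 0.2143
  p(2,3)=4/81: -0.0494 × log₂(0.0494) = 0.2143
  p(3,0)=2/81: -0.0247 × log₂(0.0247) = 0.1318
  p(3,1)=2/27: -0.0741 × log₂(0.0741) = 0.2781
  p(3,2)=7/81: -0.0864 × log₂(0.0864) = 0.3053
  p(3,3)=4/81: -0.0494 × log₂(0.0494) = 0.2143
H(X,Y) = 3.9036 bits


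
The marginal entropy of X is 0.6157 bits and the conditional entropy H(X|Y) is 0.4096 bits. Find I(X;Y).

I(X;Y) = H(X) - H(X|Y)
I(X;Y) = 0.6157 - 0.4096 = 0.2061 bits


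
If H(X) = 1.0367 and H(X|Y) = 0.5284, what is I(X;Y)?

I(X;Y) = H(X) - H(X|Y)
I(X;Y) = 1.0367 - 0.5284 = 0.5083 bits


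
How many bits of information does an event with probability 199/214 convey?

Information content I(x) = -log₂(p(x))
I = -log₂(199/214) = -log₂(0.9299)
I = 0.1048 bits


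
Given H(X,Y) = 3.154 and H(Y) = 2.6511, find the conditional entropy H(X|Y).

Chain rule: H(X,Y) = H(X|Y) + H(Y)
H(X|Y) = H(X,Y) - H(Y) = 3.154 - 2.6511 = 0.5029 bits


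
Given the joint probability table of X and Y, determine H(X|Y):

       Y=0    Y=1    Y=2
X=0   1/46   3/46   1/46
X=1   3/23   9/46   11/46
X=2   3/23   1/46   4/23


H(X|Y) = Σ_y p(y) H(X|Y=y)
  p(Y=0) = 13/46, H(X|Y=0) = 1.3143
  p(Y=1) = 13/46, H(X|Y=1) = 1.1401
  p(Y=2) = 10/23, H(X|Y=2) = 1.2192
H(X|Y) = 0.2826×1.3143 + 0.2826×1.1401 + 0.4348×1.2192 = 1.2237 bits


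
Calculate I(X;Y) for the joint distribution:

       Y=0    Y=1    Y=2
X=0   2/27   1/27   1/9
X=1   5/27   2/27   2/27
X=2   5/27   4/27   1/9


H(X) = 1.5305, H(Y) = 1.5448, H(X,Y) = 3.0242
I(X;Y) = H(X) + H(Y) - H(X,Y) = 0.0512 bits


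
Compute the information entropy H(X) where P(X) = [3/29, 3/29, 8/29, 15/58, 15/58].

H(X) = -Σ p(x) log₂ p(x)
  -3/29 × log₂(3/29) = 0.3386
  -3/29 × log₂(3/29) = 0.3386
  -8/29 × log₂(8/29) = 0.5125
  -15/58 × log₂(15/58) = 0.5046
  -15/58 × log₂(15/58) = 0.5046
H(X) = 2.1989 bits


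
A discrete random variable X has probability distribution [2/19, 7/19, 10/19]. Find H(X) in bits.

H(X) = -Σ p(x) log₂ p(x)
  -2/19 × log₂(2/19) = 0.3419
  -7/19 × log₂(7/19) = 0.5307
  -10/19 × log₂(10/19) = 0.4874
H(X) = 1.3600 bits


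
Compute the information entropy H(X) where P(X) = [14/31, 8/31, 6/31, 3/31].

H(X) = -Σ p(x) log₂ p(x)
  -14/31 × log₂(14/31) = 0.5179
  -8/31 × log₂(8/31) = 0.5043
  -6/31 × log₂(6/31) = 0.4586
  -3/31 × log₂(3/31) = 0.3261
H(X) = 1.8069 bits


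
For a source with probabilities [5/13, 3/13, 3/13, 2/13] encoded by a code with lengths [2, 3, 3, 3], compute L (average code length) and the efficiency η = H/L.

Average length L = Σ p_i × l_i = 2.6154 bits
Entropy H = 1.9220 bits
Efficiency η = H/L × 100% = 73.49%


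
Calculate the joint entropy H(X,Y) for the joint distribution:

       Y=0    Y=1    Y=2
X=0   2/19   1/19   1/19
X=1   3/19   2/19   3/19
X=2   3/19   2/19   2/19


H(X,Y) = -Σ p(x,y) log₂ p(x,y)
  p(0,0)=2/19: -0.1053 × log₂(0.1053) = 0.3419
  p(0,1)=1/19: -0.0526 × log₂(0.0526) = 0.2236
  p(0,2)=1/19: -0.0526 × log₂(0.0526) = 0.2236
  p(1,0)=3/19: -0.1579 × log₂(0.1579) = 0.4205
  p(1,1)=2/19: -0.1053 × log₂(0.1053) = 0.3419
  p(1,2)=3/19: -0.1579 × log₂(0.1579) = 0.4205
  p(2,0)=3/19: -0.1579 × log₂(0.1579) = 0.4205
  p(2,1)=2/19: -0.1053 × log₂(0.1053) = 0.3419
  p(2,2)=2/19: -0.1053 × log₂(0.1053) = 0.3419
H(X,Y) = 3.0761 bits


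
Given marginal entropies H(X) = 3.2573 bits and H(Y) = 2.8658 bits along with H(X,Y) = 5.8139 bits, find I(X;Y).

I(X;Y) = H(X) + H(Y) - H(X,Y)
I(X;Y) = 3.2573 + 2.8658 - 5.8139 = 0.3092 bits


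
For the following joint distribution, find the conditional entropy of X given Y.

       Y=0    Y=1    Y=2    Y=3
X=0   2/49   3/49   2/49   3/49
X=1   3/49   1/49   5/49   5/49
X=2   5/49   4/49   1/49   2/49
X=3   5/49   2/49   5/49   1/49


H(X|Y) = Σ_y p(y) H(X|Y=y)
  p(Y=0) = 15/49, H(X|Y=0) = 1.9086
  p(Y=1) = 10/49, H(X|Y=1) = 1.8464
  p(Y=2) = 13/49, H(X|Y=2) = 1.7605
  p(Y=3) = 11/49, H(X|Y=3) = 1.7899
H(X|Y) = 0.3061×1.9086 + 0.2041×1.8464 + 0.2653×1.7605 + 0.2245×1.7899 = 1.8300 bits


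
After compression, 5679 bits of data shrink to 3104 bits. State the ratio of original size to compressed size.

Compression ratio = Original / Compressed
= 5679 / 3104 = 1.83:1


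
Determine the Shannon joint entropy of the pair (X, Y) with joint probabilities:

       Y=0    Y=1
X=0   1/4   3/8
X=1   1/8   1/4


H(X,Y) = -Σ p(x,y) log₂ p(x,y)
  p(0,0)=1/4: -0.2500 × log₂(0.2500) = 0.5000
  p(0,1)=3/8: -0.3750 × log₂(0.3750) = 0.5306
  p(1,0)=1/8: -0.1250 × log₂(0.1250) = 0.3750
  p(1,1)=1/4: -0.2500 × log₂(0.2500) = 0.5000
H(X,Y) = 1.9056 bits


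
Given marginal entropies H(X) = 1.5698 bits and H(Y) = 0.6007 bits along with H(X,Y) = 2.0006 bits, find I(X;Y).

I(X;Y) = H(X) + H(Y) - H(X,Y)
I(X;Y) = 1.5698 + 0.6007 - 2.0006 = 0.1699 bits


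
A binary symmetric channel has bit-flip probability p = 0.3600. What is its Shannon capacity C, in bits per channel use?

For BSC with error probability p:
C = 1 - H(p) where H(p) is binary entropy
H(0.3600) = -0.3600 × log₂(0.3600) - 0.6400 × log₂(0.6400)
H(p) = 0.9427
C = 1 - 0.9427 = 0.0573 bits/use


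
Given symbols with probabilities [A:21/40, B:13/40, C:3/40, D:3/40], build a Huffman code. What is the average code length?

Huffman tree construction:
Combine smallest probabilities repeatedly
Resulting codes:
  A: 1 (length 1)
  B: 01 (length 2)
  C: 000 (length 3)
  D: 001 (length 3)
Average length = Σ p(s) × length(s) = 1.6250 bits


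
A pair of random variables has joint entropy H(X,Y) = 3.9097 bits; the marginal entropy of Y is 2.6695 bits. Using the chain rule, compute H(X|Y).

Chain rule: H(X,Y) = H(X|Y) + H(Y)
H(X|Y) = H(X,Y) - H(Y) = 3.9097 - 2.6695 = 1.2402 bits


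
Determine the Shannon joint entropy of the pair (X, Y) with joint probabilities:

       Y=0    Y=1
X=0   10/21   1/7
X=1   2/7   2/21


H(X,Y) = -Σ p(x,y) log₂ p(x,y)
  p(0,0)=10/21: -0.4762 × log₂(0.4762) = 0.5097
  p(0,1)=1/7: -0.1429 × log₂(0.1429) = 0.4011
  p(1,0)=2/7: -0.2857 × log₂(0.2857) = 0.5164
  p(1,1)=2/21: -0.0952 × log₂(0.0952) = 0.3231
H(X,Y) = 1.7502 bits


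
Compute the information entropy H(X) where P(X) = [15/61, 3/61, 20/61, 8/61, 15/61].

H(X) = -Σ p(x) log₂ p(x)
  -15/61 × log₂(15/61) = 0.4977
  -3/61 × log₂(3/61) = 0.2137
  -20/61 × log₂(20/61) = 0.5275
  -8/61 × log₂(8/61) = 0.3844
  -15/61 × log₂(15/61) = 0.4977
H(X) = 2.1209 bits


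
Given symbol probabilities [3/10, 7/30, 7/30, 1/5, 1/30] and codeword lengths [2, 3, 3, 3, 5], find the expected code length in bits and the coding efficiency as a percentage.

Average length L = Σ p_i × l_i = 2.7667 bits
Entropy H = 2.1288 bits
Efficiency η = H/L × 100% = 76.95%


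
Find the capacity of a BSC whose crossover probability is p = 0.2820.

For BSC with error probability p:
C = 1 - H(p) where H(p) is binary entropy
H(0.2820) = -0.2820 × log₂(0.2820) - 0.7180 × log₂(0.7180)
H(p) = 0.8582
C = 1 - 0.8582 = 0.1418 bits/use


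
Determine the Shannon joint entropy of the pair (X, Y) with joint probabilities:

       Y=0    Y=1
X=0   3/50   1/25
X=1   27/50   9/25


H(X,Y) = -Σ p(x,y) log₂ p(x,y)
  p(0,0)=3/50: -0.0600 × log₂(0.0600) = 0.2435
  p(0,1)=1/25: -0.0400 × log₂(0.0400) = 0.1858
  p(1,0)=27/50: -0.5400 × log₂(0.5400) = 0.4800
  p(1,1)=9/25: -0.3600 × log₂(0.3600) = 0.5306
H(X,Y) = 1.4399 bits


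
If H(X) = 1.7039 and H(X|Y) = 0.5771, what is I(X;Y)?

I(X;Y) = H(X) - H(X|Y)
I(X;Y) = 1.7039 - 0.5771 = 1.1268 bits


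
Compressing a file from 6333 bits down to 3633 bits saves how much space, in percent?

Space savings = (1 - Compressed/Original) × 100%
= (1 - 3633/6333) × 100%
= 42.63%


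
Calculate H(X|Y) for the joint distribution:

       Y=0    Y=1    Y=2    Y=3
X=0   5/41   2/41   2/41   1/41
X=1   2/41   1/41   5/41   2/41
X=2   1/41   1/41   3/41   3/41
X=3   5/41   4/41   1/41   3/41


H(X|Y) = Σ_y p(y) H(X|Y=y)
  p(Y=0) = 13/41, H(X|Y=0) = 1.7605
  p(Y=1) = 8/41, H(X|Y=1) = 1.7500
  p(Y=2) = 11/41, H(X|Y=2) = 1.7899
  p(Y=3) = 9/41, H(X|Y=3) = 1.8911
H(X|Y) = 0.3171×1.7605 + 0.1951×1.7500 + 0.2683×1.7899 + 0.2195×1.8911 = 1.7950 bits


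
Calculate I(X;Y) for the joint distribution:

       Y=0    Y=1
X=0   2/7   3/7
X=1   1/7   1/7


H(X) = 0.8631, H(Y) = 0.9852, H(X,Y) = 1.8424
I(X;Y) = H(X) + H(Y) - H(X,Y) = 0.0060 bits


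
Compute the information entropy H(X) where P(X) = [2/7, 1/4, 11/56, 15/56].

H(X) = -Σ p(x) log₂ p(x)
  -2/7 × log₂(2/7) = 0.5164
  -1/4 × log₂(1/4) = 0.5000
  -11/56 × log₂(11/56) = 0.4612
  -15/56 × log₂(15/56) = 0.5091
H(X) = 1.9866 bits


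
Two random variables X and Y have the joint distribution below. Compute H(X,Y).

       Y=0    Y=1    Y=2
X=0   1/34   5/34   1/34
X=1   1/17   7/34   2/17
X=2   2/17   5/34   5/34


H(X,Y) = -Σ p(x,y) log₂ p(x,y)
  p(0,0)=1/34: -0.0294 × log₂(0.0294) = 0.1496
  p(0,1)=5/34: -0.1471 × log₂(0.1471) = 0.4067
  p(0,2)=1/34: -0.0294 × log₂(0.0294) = 0.1496
  p(1,0)=1/17: -0.0588 × log₂(0.0588) = 0.2404
  p(1,1)=7/34: -0.2059 × log₂(0.2059) = 0.4694
  p(1,2)=2/17: -0.1176 × log₂(0.1176) = 0.3632
  p(2,0)=2/17: -0.1176 × log₂(0.1176) = 0.3632
  p(2,1)=5/34: -0.1471 × log₂(0.1471) = 0.4067
  p(2,2)=5/34: -0.1471 × log₂(0.1471) = 0.4067
H(X,Y) = 2.9557 bits


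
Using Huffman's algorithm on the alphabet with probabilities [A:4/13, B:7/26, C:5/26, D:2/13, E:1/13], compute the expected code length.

Huffman tree construction:
Combine smallest probabilities repeatedly
Resulting codes:
  A: 11 (length 2)
  B: 10 (length 2)
  C: 00 (length 2)
  D: 011 (length 3)
  E: 010 (length 3)
Average length = Σ p(s) × length(s) = 2.2308 bits


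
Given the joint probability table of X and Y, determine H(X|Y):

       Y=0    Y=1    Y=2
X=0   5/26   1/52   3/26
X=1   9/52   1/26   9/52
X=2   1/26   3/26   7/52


H(X|Y) = Σ_y p(y) H(X|Y=y)
  p(Y=0) = 21/52, H(X|Y=0) = 1.3567
  p(Y=1) = 9/52, H(X|Y=1) = 1.2244
  p(Y=2) = 11/26, H(X|Y=2) = 1.5644
H(X|Y) = 0.4038×1.3567 + 0.1731×1.2244 + 0.4231×1.5644 = 1.4217 bits


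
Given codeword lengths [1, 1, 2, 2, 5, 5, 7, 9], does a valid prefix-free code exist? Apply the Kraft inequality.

Kraft inequality: Σ 2^(-l_i) ≤ 1 for prefix-free code
Calculating: 2^(-1) + 2^(-1) + 2^(-2) + 2^(-2) + 2^(-5) + 2^(-5) + 2^(-7) + 2^(-9)
= 0.5 + 0.5 + 0.25 + 0.25 + 0.03125 + 0.03125 + 0.0078125 + 0.001953125
= 1.5723
Since 1.5723 > 1, prefix-free code does not exist


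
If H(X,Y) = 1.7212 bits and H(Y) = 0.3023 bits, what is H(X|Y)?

Chain rule: H(X,Y) = H(X|Y) + H(Y)
H(X|Y) = H(X,Y) - H(Y) = 1.7212 - 0.3023 = 1.4189 bits


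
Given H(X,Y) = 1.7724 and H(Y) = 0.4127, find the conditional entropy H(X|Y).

Chain rule: H(X,Y) = H(X|Y) + H(Y)
H(X|Y) = H(X,Y) - H(Y) = 1.7724 - 0.4127 = 1.3597 bits


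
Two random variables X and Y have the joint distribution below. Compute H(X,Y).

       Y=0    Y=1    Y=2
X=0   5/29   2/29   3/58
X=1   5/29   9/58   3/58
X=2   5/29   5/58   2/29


H(X,Y) = -Σ p(x,y) log₂ p(x,y)
  p(0,0)=5/29: -0.1724 × log₂(0.1724) = 0.4373
  p(0,1)=2/29: -0.0690 × log₂(0.0690) = 0.2661
  p(0,2)=3/58: -0.0517 × log₂(0.0517) = 0.2210
  p(1,0)=5/29: -0.1724 × log₂(0.1724) = 0.4373
  p(1,1)=9/58: -0.1552 × log₂(0.1552) = 0.4171
  p(1,2)=3/58: -0.0517 × log₂(0.0517) = 0.2210
  p(2,0)=5/29: -0.1724 × log₂(0.1724) = 0.4373
  p(2,1)=5/58: -0.0862 × log₂(0.0862) = 0.3048
  p(2,2)=2/29: -0.0690 × log₂(0.0690) = 0.2661
H(X,Y) = 3.0079 bits


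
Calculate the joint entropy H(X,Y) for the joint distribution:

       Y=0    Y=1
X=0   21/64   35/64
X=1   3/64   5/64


H(X,Y) = -Σ p(x,y) log₂ p(x,y)
  p(0,0)=21/64: -0.3281 × log₂(0.3281) = 0.5275
  p(0,1)=35/64: -0.5469 × log₂(0.5469) = 0.4762
  p(1,0)=3/64: -0.0469 × log₂(0.0469) = 0.2070
  p(1,1)=5/64: -0.0781 × log₂(0.0781) = 0.2873
H(X,Y) = 1.4980 bits


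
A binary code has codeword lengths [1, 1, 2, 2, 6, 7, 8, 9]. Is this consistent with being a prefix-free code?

Kraft inequality: Σ 2^(-l_i) ≤ 1 for prefix-free code
Calculating: 2^(-1) + 2^(-1) + 2^(-2) + 2^(-2) + 2^(-6) + 2^(-7) + 2^(-8) + 2^(-9)
= 0.5 + 0.5 + 0.25 + 0.25 + 0.015625 + 0.0078125 + 0.00390625 + 0.001953125
= 1.5293
Since 1.5293 > 1, prefix-free code does not exist


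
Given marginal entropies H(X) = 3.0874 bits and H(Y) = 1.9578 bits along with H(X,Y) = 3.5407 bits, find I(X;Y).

I(X;Y) = H(X) + H(Y) - H(X,Y)
I(X;Y) = 3.0874 + 1.9578 - 3.5407 = 1.5045 bits


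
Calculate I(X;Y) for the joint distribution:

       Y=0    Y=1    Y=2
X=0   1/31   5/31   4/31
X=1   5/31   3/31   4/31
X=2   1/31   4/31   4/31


H(X) = 1.5746, H(Y) = 1.5448, H(X,Y) = 3.0195
I(X;Y) = H(X) + H(Y) - H(X,Y) = 0.0999 bits


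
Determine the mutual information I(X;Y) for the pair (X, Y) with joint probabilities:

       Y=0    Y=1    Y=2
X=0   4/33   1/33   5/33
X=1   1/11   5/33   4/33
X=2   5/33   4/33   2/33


H(X) = 1.5810, H(Y) = 1.5810, H(X,Y) = 3.0570
I(X;Y) = H(X) + H(Y) - H(X,Y) = 0.1050 bits


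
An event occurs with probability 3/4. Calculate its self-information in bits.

Information content I(x) = -log₂(p(x))
I = -log₂(3/4) = -log₂(0.7500)
I = 0.4150 bits


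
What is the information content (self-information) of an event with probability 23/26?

Information content I(x) = -log₂(p(x))
I = -log₂(23/26) = -log₂(0.8846)
I = 0.1769 bits


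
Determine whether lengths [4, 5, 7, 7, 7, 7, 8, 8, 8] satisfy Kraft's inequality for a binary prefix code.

Kraft inequality: Σ 2^(-l_i) ≤ 1 for prefix-free code
Calculating: 2^(-4) + 2^(-5) + 2^(-7) + 2^(-7) + 2^(-7) + 2^(-7) + 2^(-8) + 2^(-8) + 2^(-8)
= 0.0625 + 0.03125 + 0.0078125 + 0.0078125 + 0.0078125 + 0.0078125 + 0.00390625 + 0.00390625 + 0.00390625
= 0.1367
Since 0.1367 ≤ 1, prefix-free code exists


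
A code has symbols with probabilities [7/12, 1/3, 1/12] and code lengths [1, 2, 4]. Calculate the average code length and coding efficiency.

Average length L = Σ p_i × l_i = 1.5833 bits
Entropy H = 1.2807 bits
Efficiency η = H/L × 100% = 80.88%


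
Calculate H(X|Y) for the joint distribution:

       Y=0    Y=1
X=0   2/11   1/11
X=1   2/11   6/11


H(X|Y) = Σ_y p(y) H(X|Y=y)
  p(Y=0) = 4/11, H(X|Y=0) = 1.0000
  p(Y=1) = 7/11, H(X|Y=1) = 0.5917
H(X|Y) = 0.3636×1.0000 + 0.6364×0.5917 = 0.7402 bits


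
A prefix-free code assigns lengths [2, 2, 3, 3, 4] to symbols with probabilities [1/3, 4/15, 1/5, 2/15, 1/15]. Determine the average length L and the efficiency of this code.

Average length L = Σ p_i × l_i = 2.4667 bits
Entropy H = 2.1493 bits
Efficiency η = H/L × 100% = 87.13%


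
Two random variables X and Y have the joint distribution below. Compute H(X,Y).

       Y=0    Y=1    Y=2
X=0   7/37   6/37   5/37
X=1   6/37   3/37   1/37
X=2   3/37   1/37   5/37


H(X,Y) = -Σ p(x,y) log₂ p(x,y)
  p(0,0)=7/37: -0.1892 × log₂(0.1892) = 0.4545
  p(0,1)=6/37: -0.1622 × log₂(0.1622) = 0.4256
  p(0,2)=5/37: -0.1351 × log₂(0.1351) = 0.3902
  p(1,0)=6/37: -0.1622 × log₂(0.1622) = 0.4256
  p(1,1)=3/37: -0.0811 × log₂(0.0811) = 0.2939
  p(1,2)=1/37: -0.0270 × log₂(0.0270) = 0.1408
  p(2,0)=3/37: -0.0811 × log₂(0.0811) = 0.2939
  p(2,1)=1/37: -0.0270 × log₂(0.0270) = 0.1408
  p(2,2)=5/37: -0.1351 × log₂(0.1351) = 0.3902
H(X,Y) = 2.9554 bits


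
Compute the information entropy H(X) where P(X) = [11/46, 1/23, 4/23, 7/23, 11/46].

H(X) = -Σ p(x) log₂ p(x)
  -11/46 × log₂(11/46) = 0.4936
  -1/23 × log₂(1/23) = 0.1967
  -4/23 × log₂(4/23) = 0.4389
  -7/23 × log₂(7/23) = 0.5223
  -11/46 × log₂(11/46) = 0.4936
H(X) = 2.1451 bits


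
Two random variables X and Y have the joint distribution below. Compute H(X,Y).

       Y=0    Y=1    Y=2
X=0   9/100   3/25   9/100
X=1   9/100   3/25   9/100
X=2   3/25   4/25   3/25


H(X,Y) = -Σ p(x,y) log₂ p(x,y)
  p(0,0)=9/100: -0.0900 × log₂(0.0900) = 0.3127
  p(0,1)=3/25: -0.1200 × log₂(0.1200) = 0.3671
  p(0,2)=9/100: -0.0900 × log₂(0.0900) = 0.3127
  p(1,0)=9/100: -0.0900 × log₂(0.0900) = 0.3127
  p(1,1)=3/25: -0.1200 × log₂(0.1200) = 0.3671
  p(1,2)=9/100: -0.0900 × log₂(0.0900) = 0.3127
  p(2,0)=3/25: -0.1200 × log₂(0.1200) = 0.3671
  p(2,1)=4/25: -0.1600 × log₂(0.1600) = 0.4230
  p(2,2)=3/25: -0.1200 × log₂(0.1200) = 0.3671
H(X,Y) = 3.1419 bits


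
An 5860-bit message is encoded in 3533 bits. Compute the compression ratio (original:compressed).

Compression ratio = Original / Compressed
= 5860 / 3533 = 1.66:1


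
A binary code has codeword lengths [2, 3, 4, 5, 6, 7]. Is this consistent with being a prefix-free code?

Kraft inequality: Σ 2^(-l_i) ≤ 1 for prefix-free code
Calculating: 2^(-2) + 2^(-3) + 2^(-4) + 2^(-5) + 2^(-6) + 2^(-7)
= 0.25 + 0.125 + 0.0625 + 0.03125 + 0.015625 + 0.0078125
= 0.4922
Since 0.4922 ≤ 1, prefix-free code exists


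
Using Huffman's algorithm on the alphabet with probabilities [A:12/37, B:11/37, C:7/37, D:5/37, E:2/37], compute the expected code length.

Huffman tree construction:
Combine smallest probabilities repeatedly
Resulting codes:
  A: 11 (length 2)
  B: 10 (length 2)
  C: 00 (length 2)
  D: 011 (length 3)
  E: 010 (length 3)
Average length = Σ p(s) × length(s) = 2.1892 bits


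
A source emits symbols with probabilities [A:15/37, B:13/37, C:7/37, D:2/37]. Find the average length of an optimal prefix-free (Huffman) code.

Huffman tree construction:
Combine smallest probabilities repeatedly
Resulting codes:
  A: 0 (length 1)
  B: 11 (length 2)
  C: 101 (length 3)
  D: 100 (length 3)
Average length = Σ p(s) × length(s) = 1.8378 bits


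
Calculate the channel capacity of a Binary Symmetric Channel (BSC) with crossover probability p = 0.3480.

For BSC with error probability p:
C = 1 - H(p) where H(p) is binary entropy
H(0.3480) = -0.3480 × log₂(0.3480) - 0.6520 × log₂(0.6520)
H(p) = 0.9323
C = 1 - 0.9323 = 0.0677 bits/use


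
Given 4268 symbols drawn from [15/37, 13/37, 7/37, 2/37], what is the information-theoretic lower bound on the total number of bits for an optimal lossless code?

Entropy H = 1.7402 bits/symbol
Minimum bits = H × n = 1.7402 × 4268
= 7427.38 bits


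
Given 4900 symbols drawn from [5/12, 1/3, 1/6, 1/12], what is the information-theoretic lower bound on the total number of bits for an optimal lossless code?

Entropy H = 1.7842 bits/symbol
Minimum bits = H × n = 1.7842 × 4900
= 8742.38 bits


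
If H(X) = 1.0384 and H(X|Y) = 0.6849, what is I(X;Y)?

I(X;Y) = H(X) - H(X|Y)
I(X;Y) = 1.0384 - 0.6849 = 0.3535 bits


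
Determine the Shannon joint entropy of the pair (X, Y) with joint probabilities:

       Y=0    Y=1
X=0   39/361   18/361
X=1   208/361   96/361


H(X,Y) = -Σ p(x,y) log₂ p(x,y)
  p(0,0)=39/361: -0.1080 × log₂(0.1080) = 0.3468
  p(0,1)=18/361: -0.0499 × log₂(0.0499) = 0.2157
  p(1,0)=208/361: -0.5762 × log₂(0.5762) = 0.4583
  p(1,1)=96/361: -0.2659 × log₂(0.2659) = 0.5082
H(X,Y) = 1.5290 bits


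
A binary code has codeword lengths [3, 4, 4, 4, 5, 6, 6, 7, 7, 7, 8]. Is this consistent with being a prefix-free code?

Kraft inequality: Σ 2^(-l_i) ≤ 1 for prefix-free code
Calculating: 2^(-3) + 2^(-4) + 2^(-4) + 2^(-4) + 2^(-5) + 2^(-6) + 2^(-6) + 2^(-7) + 2^(-7) + 2^(-7) + 2^(-8)
= 0.125 + 0.0625 + 0.0625 + 0.0625 + 0.03125 + 0.015625 + 0.015625 + 0.0078125 + 0.0078125 + 0.0078125 + 0.00390625
= 0.4023
Since 0.4023 ≤ 1, prefix-free code exists


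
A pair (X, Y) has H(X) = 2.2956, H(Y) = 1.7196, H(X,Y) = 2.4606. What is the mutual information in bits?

I(X;Y) = H(X) + H(Y) - H(X,Y)
I(X;Y) = 2.2956 + 1.7196 - 2.4606 = 1.5546 bits


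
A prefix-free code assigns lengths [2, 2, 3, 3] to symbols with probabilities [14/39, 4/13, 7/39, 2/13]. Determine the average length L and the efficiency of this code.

Average length L = Σ p_i × l_i = 2.3333 bits
Entropy H = 1.9140 bits
Efficiency η = H/L × 100% = 82.03%


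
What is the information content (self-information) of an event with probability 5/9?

Information content I(x) = -log₂(p(x))
I = -log₂(5/9) = -log₂(0.5556)
I = 0.8480 bits


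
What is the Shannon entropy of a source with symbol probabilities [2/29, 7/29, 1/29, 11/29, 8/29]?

H(X) = -Σ p(x) log₂ p(x)
  -2/29 × log₂(2/29) = 0.2661
  -7/29 × log₂(7/29) = 0.4950
  -1/29 × log₂(1/29) = 0.1675
  -11/29 × log₂(11/29) = 0.5305
  -8/29 × log₂(8/29) = 0.5125
H(X) = 1.9716 bits


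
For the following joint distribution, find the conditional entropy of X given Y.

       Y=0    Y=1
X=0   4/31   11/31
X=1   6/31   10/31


H(X|Y) = Σ_y p(y) H(X|Y=y)
  p(Y=0) = 10/31, H(X|Y=0) = 0.9710
  p(Y=1) = 21/31, H(X|Y=1) = 0.9984
H(X|Y) = 0.3226×0.9710 + 0.6774×0.9984 = 0.9895 bits


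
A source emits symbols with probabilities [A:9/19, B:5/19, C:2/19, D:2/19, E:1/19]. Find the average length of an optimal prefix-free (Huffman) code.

Huffman tree construction:
Combine smallest probabilities repeatedly
Resulting codes:
  A: 0 (length 1)
  B: 10 (length 2)
  C: 1111 (length 4)
  D: 110 (length 3)
  E: 1110 (length 4)
Average length = Σ p(s) × length(s) = 1.9474 bits


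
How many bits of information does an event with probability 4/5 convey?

Information content I(x) = -log₂(p(x))
I = -log₂(4/5) = -log₂(0.8000)
I = 0.3219 bits


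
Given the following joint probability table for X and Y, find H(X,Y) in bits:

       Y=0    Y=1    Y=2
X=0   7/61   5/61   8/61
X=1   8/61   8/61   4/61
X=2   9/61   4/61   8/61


H(X,Y) = -Σ p(x,y) log₂ p(x,y)
  p(0,0)=7/61: -0.1148 × log₂(0.1148) = 0.3584
  p(0,1)=5/61: -0.0820 × log₂(0.0820) = 0.2958
  p(0,2)=8/61: -0.1311 × log₂(0.1311) = 0.3844
  p(1,0)=8/61: -0.1311 × log₂(0.1311) = 0.3844
  p(1,1)=8/61: -0.1311 × log₂(0.1311) = 0.3844
  p(1,2)=4/61: -0.0656 × log₂(0.0656) = 0.2578
  p(2,0)=9/61: -0.1475 × log₂(0.1475) = 0.4073
  p(2,1)=4/61: -0.0656 × log₂(0.0656) = 0.2578
  p(2,2)=8/61: -0.1311 × log₂(0.1311) = 0.3844
H(X,Y) = 3.1145 bits


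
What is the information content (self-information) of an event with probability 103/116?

Information content I(x) = -log₂(p(x))
I = -log₂(103/116) = -log₂(0.8879)
I = 0.1715 bits


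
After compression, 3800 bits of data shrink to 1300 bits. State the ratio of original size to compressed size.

Compression ratio = Original / Compressed
= 3800 / 1300 = 2.92:1


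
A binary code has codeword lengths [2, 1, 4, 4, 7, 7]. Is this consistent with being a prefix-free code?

Kraft inequality: Σ 2^(-l_i) ≤ 1 for prefix-free code
Calculating: 2^(-2) + 2^(-1) + 2^(-4) + 2^(-4) + 2^(-7) + 2^(-7)
= 0.25 + 0.5 + 0.0625 + 0.0625 + 0.0078125 + 0.0078125
= 0.8906
Since 0.8906 ≤ 1, prefix-free code exists


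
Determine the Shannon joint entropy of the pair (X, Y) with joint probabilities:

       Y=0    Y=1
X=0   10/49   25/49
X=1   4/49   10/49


H(X,Y) = -Σ p(x,y) log₂ p(x,y)
  p(0,0)=10/49: -0.2041 × log₂(0.2041) = 0.4679
  p(0,1)=25/49: -0.5102 × log₂(0.5102) = 0.4953
  p(1,0)=4/49: -0.0816 × log₂(0.0816) = 0.2951
  p(1,1)=10/49: -0.2041 × log₂(0.2041) = 0.4679
H(X,Y) = 1.7262 bits


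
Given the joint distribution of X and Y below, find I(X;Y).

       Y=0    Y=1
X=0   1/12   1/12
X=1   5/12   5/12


H(X) = 0.6500, H(Y) = 1.0000, H(X,Y) = 1.6500
I(X;Y) = H(X) + H(Y) - H(X,Y) = 0.0000 bits


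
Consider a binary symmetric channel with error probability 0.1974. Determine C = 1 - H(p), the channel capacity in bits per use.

For BSC with error probability p:
C = 1 - H(p) where H(p) is binary entropy
H(0.1974) = -0.1974 × log₂(0.1974) - 0.8026 × log₂(0.8026)
H(p) = 0.7167
C = 1 - 0.7167 = 0.2833 bits/use


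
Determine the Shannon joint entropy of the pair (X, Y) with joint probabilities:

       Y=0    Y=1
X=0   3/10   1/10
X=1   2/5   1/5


H(X,Y) = -Σ p(x,y) log₂ p(x,y)
  p(0,0)=3/10: -0.3000 × log₂(0.3000) = 0.5211
  p(0,1)=1/10: -0.1000 × log₂(0.1000) = 0.3322
  p(1,0)=2/5: -0.4000 × log₂(0.4000) = 0.5288
  p(1,1)=1/5: -0.2000 × log₂(0.2000) = 0.4644
H(X,Y) = 1.8464 bits


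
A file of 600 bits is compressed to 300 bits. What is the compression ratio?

Compression ratio = Original / Compressed
= 600 / 300 = 2.00:1
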